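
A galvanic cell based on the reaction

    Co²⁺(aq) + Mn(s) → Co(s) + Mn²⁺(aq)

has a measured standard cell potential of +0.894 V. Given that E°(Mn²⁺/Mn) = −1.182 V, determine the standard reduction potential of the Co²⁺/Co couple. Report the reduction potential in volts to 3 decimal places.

In the reaction as written the Co²⁺/Co couple is reduced (cathode) and Mn²⁺/Mn is oxidized (anode), so E°cell = E°(Co²⁺/Co) − E°(Mn²⁺/Mn).
E°(Co²⁺/Co) = E°cell + E°(anode) = +0.894 + (−1.182) = −0.288 V.

−0.288 V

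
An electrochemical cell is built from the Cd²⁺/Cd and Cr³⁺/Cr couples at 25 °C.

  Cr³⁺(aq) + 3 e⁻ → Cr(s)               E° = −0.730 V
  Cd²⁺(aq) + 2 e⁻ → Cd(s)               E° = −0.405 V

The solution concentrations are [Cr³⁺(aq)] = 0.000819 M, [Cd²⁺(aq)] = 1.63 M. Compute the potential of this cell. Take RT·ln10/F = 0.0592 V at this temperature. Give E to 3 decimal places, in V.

Cd²⁺/Cd is reduced (cathode, E° = −0.405 V) and Cr³⁺/Cr is oxidized (anode).
E°cell = E°cat − E°an = −0.405 − (−0.730) = +0.325 V; n = 6.
The balanced reaction is 3 Cd²⁺(aq) + 2 Cr(s) → 3 Cd(s) + 2 Cr³⁺(aq), so Q = [Cr³⁺(aq)]^2 / [Cd²⁺(aq)]^3 = 1.55×10^−7 and log Q = −6.810.
Applying E = E° − (RT ln10/nF)·log Q gives +0.325 − (0.0592/6)(−6.810) = +0.392 V.

+0.392 V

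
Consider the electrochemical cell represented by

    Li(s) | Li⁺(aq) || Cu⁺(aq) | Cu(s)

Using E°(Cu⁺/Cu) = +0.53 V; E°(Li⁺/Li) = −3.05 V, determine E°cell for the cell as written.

By convention the left-hand electrode in cell notation is the anode (oxidation) and the right-hand electrode is the cathode (reduction).
E°cell = E°(right) − E°(left) = +0.53 − (−3.05) = +3.58 V.

+3.58 V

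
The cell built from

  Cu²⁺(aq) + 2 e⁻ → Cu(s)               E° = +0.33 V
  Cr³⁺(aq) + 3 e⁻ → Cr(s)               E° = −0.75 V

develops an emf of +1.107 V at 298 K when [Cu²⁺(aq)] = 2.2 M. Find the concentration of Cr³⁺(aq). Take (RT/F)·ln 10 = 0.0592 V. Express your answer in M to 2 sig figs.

0.14 M

With Cu²⁺/Cu at the cathode and Cr³⁺/Cr at the anode, E°cell = +0.33 − (−0.75) = +1.08 V (n = 6).
Rearranging E = E° − (0.0592/n)·log Q gives log Q = 6(+1.08 − (+1.107))/0.0592 = −2.736.
The balanced reaction is 3 Cu²⁺(aq) + 2 Cr(s) → 3 Cu(s) + 2 Cr³⁺(aq), so Q = [Cr³⁺(aq)]^2 / [Cu²⁺(aq)]^3.
Isolating [Cr³⁺(aq)] in Q = 10^{−2.736} yields log [Cr³⁺(aq)] = −0.854, i.e. 0.14 M.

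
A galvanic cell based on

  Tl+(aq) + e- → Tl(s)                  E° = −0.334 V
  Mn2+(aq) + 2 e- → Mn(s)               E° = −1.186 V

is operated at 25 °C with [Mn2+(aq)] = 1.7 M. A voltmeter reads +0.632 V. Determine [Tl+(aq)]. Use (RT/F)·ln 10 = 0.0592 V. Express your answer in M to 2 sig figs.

The Tl⁺/Tl couple has the larger reduction potential, so it is the cathode: E°cell = −0.334 − (−1.186) = +0.852 V and n = 2.
Since E = E° − (0.0592/n)·log Q, log Q = n(E° − E)/0.0592 = 7.432.
For 2 Tl+(aq) + Mn(s) → 2 Tl(s) + Mn2+(aq), the reaction quotient is Q = [Mn2+(aq)] / [Tl+(aq)]^2.
Substituting the known concentrations and solving, log [Tl+(aq)] = −3.601 and [Tl+(aq)] = 0.00025 M.

0.00025 M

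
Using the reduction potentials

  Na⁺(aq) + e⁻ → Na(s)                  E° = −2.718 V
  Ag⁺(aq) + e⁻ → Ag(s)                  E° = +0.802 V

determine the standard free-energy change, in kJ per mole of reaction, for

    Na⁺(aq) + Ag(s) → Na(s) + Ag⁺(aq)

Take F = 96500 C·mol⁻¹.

In the reaction as written Na⁺(aq) is reduced, so the Na⁺/Na couple is the cathode and Ag⁺/Ag is the anode.
E°cell = −2.718 − (+0.802) = −3.520 V; balancing electrons gives n = 1.
ΔG° = −nFE°cell = −(1)(96500)(−3.520) J/mol = +340 kJ/mol.

+340 kJ/mol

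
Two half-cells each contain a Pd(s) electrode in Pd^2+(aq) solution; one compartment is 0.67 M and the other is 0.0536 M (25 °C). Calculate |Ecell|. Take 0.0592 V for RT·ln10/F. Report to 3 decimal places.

0.032 V

For a concentration cell E°cell = 0, since both electrodes use the same couple.
The compartment with the higher Pd^2+(aq) concentration (0.67 M) acts as the cathode; ions are reduced there and produced at the dilute (0.0536 M) anode.
With n = 2, Ecell = −(0.0592/2)·log([dilute]/[conc]) = −(0.0592/2)·log(0.0536/0.67) = +0.032 V.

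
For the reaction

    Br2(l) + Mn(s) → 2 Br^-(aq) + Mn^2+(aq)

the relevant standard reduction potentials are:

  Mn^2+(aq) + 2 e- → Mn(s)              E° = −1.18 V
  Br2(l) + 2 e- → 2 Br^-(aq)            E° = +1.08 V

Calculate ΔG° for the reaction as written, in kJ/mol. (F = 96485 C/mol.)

In the reaction as written Br2(l) is reduced, so the Br₂/Br⁻ couple is the cathode and Mn²⁺/Mn is the anode.
E°cell = +1.08 − (−1.18) = +2.26 V; balancing electrons gives n = 2.
ΔG° = −nFE°cell = −(2)(96485)(+2.26) J/mol = −436 kJ/mol.

−436 kJ/mol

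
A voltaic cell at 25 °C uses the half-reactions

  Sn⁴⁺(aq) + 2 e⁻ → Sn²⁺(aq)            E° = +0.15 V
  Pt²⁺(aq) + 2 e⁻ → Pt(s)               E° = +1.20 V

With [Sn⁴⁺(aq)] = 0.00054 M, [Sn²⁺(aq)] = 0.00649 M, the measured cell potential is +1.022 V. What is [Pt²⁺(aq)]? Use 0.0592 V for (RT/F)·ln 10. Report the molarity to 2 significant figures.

0.0094 M

With Pt²⁺/Pt at the cathode and Sn⁴⁺/Sn²⁺ at the anode, E°cell = +1.20 − (+0.15) = +1.05 V (n = 2).
From the Nernst equation, log Q = n(E° − E)/0.0592 = 2·(+1.05 − (+1.022))/0.0592 = 0.946.
The balanced reaction is Pt²⁺(aq) + Sn²⁺(aq) → Pt(s) + Sn⁴⁺(aq), so Q = [Sn⁴⁺(aq)] / ([Pt²⁺(aq)]·[Sn²⁺(aq)]).
Substituting the known concentrations and solving, log [Pt²⁺(aq)] = −2.026 and [Pt²⁺(aq)] = 0.0094 M.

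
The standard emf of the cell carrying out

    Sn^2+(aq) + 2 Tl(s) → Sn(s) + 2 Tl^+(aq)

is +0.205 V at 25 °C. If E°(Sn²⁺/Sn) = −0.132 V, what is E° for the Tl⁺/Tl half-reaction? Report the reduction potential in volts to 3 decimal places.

−0.337 V

In the reaction as written the Sn²⁺/Sn couple is reduced (cathode) and Tl⁺/Tl is oxidized (anode), so E°cell = E°(Sn²⁺/Sn) − E°(Tl⁺/Tl).
E°(Tl⁺/Tl) = E°(cathode) − E°cell = −0.132 − (+0.205) = −0.337 V.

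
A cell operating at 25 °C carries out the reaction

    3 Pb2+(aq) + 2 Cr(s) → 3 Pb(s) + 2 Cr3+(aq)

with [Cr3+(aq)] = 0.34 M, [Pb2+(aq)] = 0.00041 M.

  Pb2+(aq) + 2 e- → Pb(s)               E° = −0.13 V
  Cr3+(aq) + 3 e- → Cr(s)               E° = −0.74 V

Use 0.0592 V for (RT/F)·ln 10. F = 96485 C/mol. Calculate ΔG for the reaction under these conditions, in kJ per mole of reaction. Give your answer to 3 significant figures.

−300 kJ/mol

With Pb²⁺/Pb reduced at the cathode, E°cell = −0.13 − (−0.74) = +0.61 V and n = 6.
The reaction quotient is [Cr3+(aq)]^2 / [Pb2+(aq)]^3 = 1.68×10^9; by Nernst, E = +0.61 − (0.0592/6)(9.225) = +0.5190 V.
ΔG = −nFE = −(6)(96485)(+0.5190) J/mol = −300 kJ/mol.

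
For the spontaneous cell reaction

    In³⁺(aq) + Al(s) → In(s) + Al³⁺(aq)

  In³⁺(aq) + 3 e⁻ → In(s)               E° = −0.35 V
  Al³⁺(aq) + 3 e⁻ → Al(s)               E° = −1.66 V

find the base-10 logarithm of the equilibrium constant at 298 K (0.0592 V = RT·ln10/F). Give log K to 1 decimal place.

The In³⁺/In couple is reduced (cathode); E°cell = −0.35 − (−1.66) = +1.31 V with n = 3.
At equilibrium E = 0, so log K = nE°cell / 0.0592 = (3)(+1.31) / 0.0592 = 66.4.

log K = 66.4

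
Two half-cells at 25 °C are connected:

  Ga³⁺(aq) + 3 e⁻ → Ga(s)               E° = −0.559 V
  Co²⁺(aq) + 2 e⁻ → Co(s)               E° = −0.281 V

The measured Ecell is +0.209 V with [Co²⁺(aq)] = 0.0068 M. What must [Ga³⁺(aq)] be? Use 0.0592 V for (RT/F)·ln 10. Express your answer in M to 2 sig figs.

1.8 M

The Co²⁺/Co couple has the larger reduction potential, so it is the cathode: E°cell = −0.281 − (−0.559) = +0.278 V and n = 6.
From the Nernst equation, log Q = n(E° − E)/0.0592 = 6·(+0.278 − (+0.209))/0.0592 = 6.993.
The balanced reaction is 3 Co²⁺(aq) + 2 Ga(s) → 3 Co(s) + 2 Ga³⁺(aq), so Q = [Ga³⁺(aq)]^2 / [Co²⁺(aq)]^3.
Isolating [Ga³⁺(aq)] in Q = 10^{6.993} yields log [Ga³⁺(aq)] = 0.245, i.e. 1.8 M.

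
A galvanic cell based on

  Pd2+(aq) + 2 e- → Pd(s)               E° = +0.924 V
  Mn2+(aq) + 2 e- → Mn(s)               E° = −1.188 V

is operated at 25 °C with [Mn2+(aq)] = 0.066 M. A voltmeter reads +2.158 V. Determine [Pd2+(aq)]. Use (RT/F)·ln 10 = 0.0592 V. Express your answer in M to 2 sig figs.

With Pd²⁺/Pd at the cathode and Mn²⁺/Mn at the anode, E°cell = +0.924 − (−1.188) = +2.112 V (n = 2).
Since E = E° − (0.0592/n)·log Q, log Q = n(E° − E)/0.0592 = −1.554.
For Pd2+(aq) + Mn(s) → Pd(s) + Mn2+(aq), the reaction quotient is Q = [Mn2+(aq)] / [Pd2+(aq)].
Isolating [Pd2+(aq)] in Q = 10^{−1.554} yields log [Pd2+(aq)] = 0.374, i.e. 2.4 M.

2.4 M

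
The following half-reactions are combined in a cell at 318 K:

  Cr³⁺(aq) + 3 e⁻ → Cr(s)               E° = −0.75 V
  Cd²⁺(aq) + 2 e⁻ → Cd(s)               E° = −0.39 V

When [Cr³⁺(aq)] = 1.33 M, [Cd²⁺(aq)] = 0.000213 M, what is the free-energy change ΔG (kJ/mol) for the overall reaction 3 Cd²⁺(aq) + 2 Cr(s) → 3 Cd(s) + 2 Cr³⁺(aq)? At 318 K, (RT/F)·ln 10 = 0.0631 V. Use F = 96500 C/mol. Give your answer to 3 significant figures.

−140 kJ/mol

With Cd²⁺/Cd reduced at the cathode, E°cell = −0.39 − (−0.75) = +0.36 V and n = 6.
Q = [Cr³⁺(aq)]^2 / [Cd²⁺(aq)]^3 = 1.83×10^11, so log Q = 11.263 and E = +0.36 − (0.0631/6)(11.263) = +0.2416 V.
ΔG = −nFE = −(6)(96500)(+0.2416) J/mol = −140 kJ/mol.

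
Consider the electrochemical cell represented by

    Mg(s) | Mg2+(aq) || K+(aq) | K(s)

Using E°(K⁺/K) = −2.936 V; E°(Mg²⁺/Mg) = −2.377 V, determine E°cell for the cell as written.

By convention the left-hand electrode in cell notation is the anode (oxidation) and the right-hand electrode is the cathode (reduction).
E°cell = E°(right) − E°(left) = −2.936 − (−2.377) = −0.559 V.
The negative sign shows that, as written, the cell would require an external voltage to drive the reaction.

−0.559 V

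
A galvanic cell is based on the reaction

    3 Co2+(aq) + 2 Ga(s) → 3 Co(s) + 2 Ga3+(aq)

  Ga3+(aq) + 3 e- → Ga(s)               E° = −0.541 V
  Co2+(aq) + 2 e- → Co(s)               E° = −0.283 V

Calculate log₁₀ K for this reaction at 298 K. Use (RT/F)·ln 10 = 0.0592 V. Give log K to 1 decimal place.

The Co²⁺/Co couple is reduced (cathode); E°cell = −0.283 − (−0.541) = +0.258 V with n = 6.
At equilibrium E = 0, so log K = nE°cell / 0.0592 = (6)(+0.258) / 0.0592 = 26.1.

log K = 26.1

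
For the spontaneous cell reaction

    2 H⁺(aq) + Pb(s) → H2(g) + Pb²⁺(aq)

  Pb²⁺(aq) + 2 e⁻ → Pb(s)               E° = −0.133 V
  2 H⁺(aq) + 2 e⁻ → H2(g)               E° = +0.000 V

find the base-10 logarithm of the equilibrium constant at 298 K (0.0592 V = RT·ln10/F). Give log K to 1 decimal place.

log K = 4.5

The 2H⁺/H₂ couple is reduced (cathode); E°cell = +0.000 − (−0.133) = +0.133 V with n = 2.
At equilibrium E = 0, so log K = nE°cell / 0.0592 = (2)(+0.133) / 0.0592 = 4.5.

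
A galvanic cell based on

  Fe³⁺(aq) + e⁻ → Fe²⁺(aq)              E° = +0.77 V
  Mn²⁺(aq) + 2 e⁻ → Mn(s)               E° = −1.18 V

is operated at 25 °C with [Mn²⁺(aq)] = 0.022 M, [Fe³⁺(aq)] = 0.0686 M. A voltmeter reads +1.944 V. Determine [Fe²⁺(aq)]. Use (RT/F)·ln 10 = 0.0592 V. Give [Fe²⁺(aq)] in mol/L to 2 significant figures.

With Fe³⁺/Fe²⁺ at the cathode and Mn²⁺/Mn at the anode, E°cell = +0.77 − (−1.18) = +1.95 V (n = 2).
Since E = E° − (0.0592/n)·log Q, log Q = n(E° − E)/0.0592 = 0.203.
The balanced reaction is 2 Fe³⁺(aq) + Mn(s) → 2 Fe²⁺(aq) + Mn²⁺(aq), so Q = ([Fe²⁺(aq)]^2·[Mn²⁺(aq)]) / [Fe³⁺(aq)]^2.
Substituting the known concentrations and solving, log [Fe²⁺(aq)] = −0.233 and [Fe²⁺(aq)] = 0.58 M.

0.58 M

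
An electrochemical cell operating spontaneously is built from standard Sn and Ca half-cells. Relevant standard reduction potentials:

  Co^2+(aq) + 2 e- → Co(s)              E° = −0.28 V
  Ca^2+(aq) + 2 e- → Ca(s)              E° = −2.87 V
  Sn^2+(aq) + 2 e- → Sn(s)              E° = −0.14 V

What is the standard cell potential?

The Sn²⁺/Sn couple has the higher E°, so Sn ion is reduced (cathode) and Ca is oxidized (anode).
E°cell = E°(cathode) − E°(anode) = −0.14 − (−2.87) = +2.73 V.

+2.73 V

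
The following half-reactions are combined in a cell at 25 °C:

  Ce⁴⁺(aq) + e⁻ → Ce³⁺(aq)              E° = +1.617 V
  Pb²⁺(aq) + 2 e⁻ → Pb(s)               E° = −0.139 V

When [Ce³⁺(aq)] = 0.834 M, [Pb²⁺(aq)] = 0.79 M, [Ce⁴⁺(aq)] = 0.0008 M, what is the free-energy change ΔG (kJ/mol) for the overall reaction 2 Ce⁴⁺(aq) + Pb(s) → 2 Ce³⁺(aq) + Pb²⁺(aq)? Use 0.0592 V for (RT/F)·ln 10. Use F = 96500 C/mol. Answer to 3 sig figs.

With Ce⁴⁺/Ce³⁺ reduced at the cathode, E°cell = +1.617 − (−0.139) = +1.756 V and n = 2.
Here Q = ([Ce³⁺(aq)]^2·[Pb²⁺(aq)]) / [Ce⁴⁺(aq)]^2 = 8.59×10^5 (log Q = 5.934), giving E = +1.756 − (0.0592/2)·(5.934) = +1.5804 V.
Then ΔG = −nFE = −2 × 96500 × +1.5804 J/mol = −305 kJ/mol.

−305 kJ/mol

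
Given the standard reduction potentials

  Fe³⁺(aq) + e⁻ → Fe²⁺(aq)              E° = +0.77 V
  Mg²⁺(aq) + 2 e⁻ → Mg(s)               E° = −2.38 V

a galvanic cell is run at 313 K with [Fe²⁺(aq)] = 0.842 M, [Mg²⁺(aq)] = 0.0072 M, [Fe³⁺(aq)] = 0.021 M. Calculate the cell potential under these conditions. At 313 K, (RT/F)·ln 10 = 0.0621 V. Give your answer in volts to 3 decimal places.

+3.117 V

The Fe³⁺/Fe²⁺ couple has the more positive E°, so it is the cathode; Mg²⁺/Mg is the anode.
The standard potential is +0.77 − (−2.38) = +3.15 V and the balanced reaction transfers n = 2 electrons.
For the overall reaction 2 Fe³⁺(aq) + Mg(s) → 2 Fe²⁺(aq) + Mg²⁺(aq), Q = ([Fe²⁺(aq)]^2·[Mg²⁺(aq)]) / [Fe³⁺(aq)]^2 = 11.6, giving log Q = 1.064.
By the Nernst equation, E = +3.15 − (0.0621/2)·(1.064) = +3.117 V.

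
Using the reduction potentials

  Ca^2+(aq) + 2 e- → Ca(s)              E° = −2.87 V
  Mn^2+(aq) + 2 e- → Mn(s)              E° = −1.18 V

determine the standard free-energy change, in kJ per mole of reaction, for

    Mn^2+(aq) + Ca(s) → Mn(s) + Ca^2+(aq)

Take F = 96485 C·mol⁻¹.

−326 kJ/mol

In the reaction as written Mn^2+(aq) is reduced, so the Mn²⁺/Mn couple is the cathode and Ca²⁺/Ca is the anode.
E°cell = −1.18 − (−2.87) = +1.69 V; balancing electrons gives n = 2.
ΔG° = −nFE°cell = −(2)(96485)(+1.69) J/mol = −326 kJ/mol.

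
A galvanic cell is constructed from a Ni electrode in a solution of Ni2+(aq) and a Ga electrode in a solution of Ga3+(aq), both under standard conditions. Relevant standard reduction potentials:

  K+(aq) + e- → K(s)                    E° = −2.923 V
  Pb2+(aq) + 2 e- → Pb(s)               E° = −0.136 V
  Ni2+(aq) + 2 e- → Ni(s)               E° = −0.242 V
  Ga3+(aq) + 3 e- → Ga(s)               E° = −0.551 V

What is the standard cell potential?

+0.309 V

Of the two couples in this cell, the one with the more positive reduction potential is reduced at the cathode: here that is Ni²⁺/Ni (−0.242 V); Ga³⁺/Ga (−0.551 V) is the anode.
E°cell = E°(cathode) − E°(anode) = −0.242 − (−0.551) = +0.309 V.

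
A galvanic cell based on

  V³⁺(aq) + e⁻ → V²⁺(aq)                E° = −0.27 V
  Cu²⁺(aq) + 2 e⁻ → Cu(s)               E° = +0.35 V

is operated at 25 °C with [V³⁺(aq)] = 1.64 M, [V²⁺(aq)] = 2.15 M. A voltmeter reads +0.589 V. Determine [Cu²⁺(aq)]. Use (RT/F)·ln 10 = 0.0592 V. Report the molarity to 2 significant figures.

0.052 M

With Cu²⁺/Cu at the cathode and V³⁺/V²⁺ at the anode, E°cell = +0.35 − (−0.27) = +0.62 V (n = 2).
From the Nernst equation, log Q = n(E° − E)/0.0592 = 2·(+0.62 − (+0.589))/0.0592 = 1.047.
The balanced reaction is Cu²⁺(aq) + 2 V²⁺(aq) → Cu(s) + 2 V³⁺(aq), so Q = [V³⁺(aq)]^2 / ([Cu²⁺(aq)]·[V²⁺(aq)]^2).
Substituting the known concentrations and solving, log [Cu²⁺(aq)] = −1.282 and [Cu²⁺(aq)] = 0.052 M.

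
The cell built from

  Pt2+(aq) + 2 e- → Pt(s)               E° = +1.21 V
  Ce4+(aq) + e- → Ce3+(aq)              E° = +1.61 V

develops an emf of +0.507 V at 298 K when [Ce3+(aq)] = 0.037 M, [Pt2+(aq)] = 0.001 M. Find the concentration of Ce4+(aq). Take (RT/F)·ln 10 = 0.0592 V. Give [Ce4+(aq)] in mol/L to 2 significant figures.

0.075 M

The Ce⁴⁺/Ce³⁺ couple has the larger reduction potential, so it is the cathode: E°cell = +1.61 − (+1.21) = +0.40 V and n = 2.
Rearranging E = E° − (0.0592/n)·log Q gives log Q = 2(+0.40 − (+0.507))/0.0592 = −3.615.
Balancing electrons gives 2 Ce4+(aq) + Pt(s) → 2 Ce3+(aq) + Pt2+(aq); thus Q = ([Ce3+(aq)]^2·[Pt2+(aq)]) / [Ce4+(aq)]^2.
Substituting the known concentrations and solving, log [Ce4+(aq)] = −1.124 and [Ce4+(aq)] = 0.075 M.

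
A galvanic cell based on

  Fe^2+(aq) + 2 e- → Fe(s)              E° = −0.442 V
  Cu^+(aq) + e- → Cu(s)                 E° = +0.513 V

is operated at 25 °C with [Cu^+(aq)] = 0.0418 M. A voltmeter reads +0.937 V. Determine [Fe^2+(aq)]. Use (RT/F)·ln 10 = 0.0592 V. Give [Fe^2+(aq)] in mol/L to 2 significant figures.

Cu⁺/Cu is the cathode (higher E°); E°cell = +0.513 − (−0.442) = +0.955 V with n = 2.
Rearranging E = E° − (0.0592/n)·log Q gives log Q = 2(+0.955 − (+0.937))/0.0592 = 0.608.
For 2 Cu^+(aq) + Fe(s) → 2 Cu(s) + Fe^2+(aq), the reaction quotient is Q = [Fe^2+(aq)] / [Cu^+(aq)]^2.
Isolating [Fe^2+(aq)] in Q = 10^{0.608} yields log [Fe^2+(aq)] = −2.150, i.e. 0.0071 M.

0.0071 M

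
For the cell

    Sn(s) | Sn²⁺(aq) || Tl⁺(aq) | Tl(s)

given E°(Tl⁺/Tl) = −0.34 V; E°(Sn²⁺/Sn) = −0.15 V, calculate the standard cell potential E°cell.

−0.19 V

By convention the left-hand electrode in cell notation is the anode (oxidation) and the right-hand electrode is the cathode (reduction).
E°cell = E°(right) − E°(left) = −0.34 − (−0.15) = −0.19 V.
The negative sign shows that, as written, the cell would require an external voltage to drive the reaction.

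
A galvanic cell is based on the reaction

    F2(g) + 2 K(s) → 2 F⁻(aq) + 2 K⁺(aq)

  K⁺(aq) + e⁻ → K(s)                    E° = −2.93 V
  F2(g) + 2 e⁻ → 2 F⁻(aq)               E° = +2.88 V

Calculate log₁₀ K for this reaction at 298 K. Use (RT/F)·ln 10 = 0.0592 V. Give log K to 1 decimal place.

log K = 196.3

The F₂/F⁻ couple is reduced (cathode); E°cell = +2.88 − (−2.93) = +5.81 V with n = 2.
At equilibrium E = 0, so log K = nE°cell / 0.0592 = (2)(+5.81) / 0.0592 = 196.3.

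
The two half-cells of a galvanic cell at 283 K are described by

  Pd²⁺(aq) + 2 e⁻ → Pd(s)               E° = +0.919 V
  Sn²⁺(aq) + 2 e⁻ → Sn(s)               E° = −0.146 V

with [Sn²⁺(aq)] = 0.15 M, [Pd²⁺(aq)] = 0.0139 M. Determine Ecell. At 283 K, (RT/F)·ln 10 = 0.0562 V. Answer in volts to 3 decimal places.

+1.036 V

Since E°(Pd²⁺/Pd) > E°(Sn²⁺/Sn), Pd²⁺/Pd serves as the cathode.
E°cell = +0.919 − (−0.146) = +1.065 V, with n = 2 electrons transferred.
For the overall reaction Pd²⁺(aq) + Sn(s) → Pd(s) + Sn²⁺(aq), Q = [Sn²⁺(aq)] / [Pd²⁺(aq)] = 10.8, giving log Q = 1.033.
Applying E = E° − (RT ln10/nF)·log Q gives +1.065 − (0.0562/2)(1.033) = +1.036 V.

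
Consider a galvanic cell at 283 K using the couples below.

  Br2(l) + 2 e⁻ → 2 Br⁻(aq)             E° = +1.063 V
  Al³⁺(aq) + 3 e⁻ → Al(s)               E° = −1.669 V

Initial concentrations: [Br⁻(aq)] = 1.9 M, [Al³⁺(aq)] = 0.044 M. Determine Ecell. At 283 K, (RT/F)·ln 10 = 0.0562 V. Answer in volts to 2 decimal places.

The Br₂/Br⁻ couple has the more positive E°, so it is the cathode; Al³⁺/Al is the anode.
E°cell = +1.063 − (−1.669) = +2.732 V, with n = 6 electrons transferred.
For the overall reaction 3 Br2(l) + 2 Al(s) → 6 Br⁻(aq) + 2 Al³⁺(aq), Q = [Br⁻(aq)]^6·[Al³⁺(aq)]^2 = 0.0911, giving log Q = −1.041.
By the Nernst equation, E = +2.732 − (0.0562/6)·(−1.041) = +2.74 V.

+2.74 V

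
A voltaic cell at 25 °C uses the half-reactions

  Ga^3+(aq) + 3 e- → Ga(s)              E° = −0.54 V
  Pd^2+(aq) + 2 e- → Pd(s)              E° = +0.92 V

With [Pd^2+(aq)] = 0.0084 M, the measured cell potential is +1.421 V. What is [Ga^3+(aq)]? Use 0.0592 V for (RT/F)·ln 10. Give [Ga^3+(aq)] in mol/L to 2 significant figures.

0.073 M

The Pd²⁺/Pd couple has the larger reduction potential, so it is the cathode: E°cell = +0.92 − (−0.54) = +1.46 V and n = 6.
Rearranging E = E° − (0.0592/n)·log Q gives log Q = 6(+1.46 − (+1.421))/0.0592 = 3.953.
For 3 Pd^2+(aq) + 2 Ga(s) → 3 Pd(s) + 2 Ga^3+(aq), the reaction quotient is Q = [Ga^3+(aq)]^2 / [Pd^2+(aq)]^3.
Solving for the unknown gives log [Ga^3+(aq)] = −1.137, so [Ga^3+(aq)] ≈ 0.073 M.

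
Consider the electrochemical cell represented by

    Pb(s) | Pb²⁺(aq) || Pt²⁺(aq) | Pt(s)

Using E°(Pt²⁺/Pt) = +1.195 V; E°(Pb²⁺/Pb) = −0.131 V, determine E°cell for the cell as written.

By convention the left-hand electrode in cell notation is the anode (oxidation) and the right-hand electrode is the cathode (reduction).
E°cell = E°(right) − E°(left) = +1.195 − (−0.131) = +1.326 V.

+1.326 V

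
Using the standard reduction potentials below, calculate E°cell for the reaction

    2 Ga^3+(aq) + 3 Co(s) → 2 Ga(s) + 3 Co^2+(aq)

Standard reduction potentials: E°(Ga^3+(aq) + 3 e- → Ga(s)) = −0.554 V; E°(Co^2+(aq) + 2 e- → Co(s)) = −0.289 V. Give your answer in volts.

−0.265 V

Ga^3+(aq) gains electrons, so the Ga³⁺/Ga couple is the cathode; the Co²⁺/Co couple is the anode.
E°cell = E°(cathode) − E°(anode) = −0.554 − (−0.289) = −0.265 V.
The negative E°cell means the reaction is non-spontaneous in the direction written.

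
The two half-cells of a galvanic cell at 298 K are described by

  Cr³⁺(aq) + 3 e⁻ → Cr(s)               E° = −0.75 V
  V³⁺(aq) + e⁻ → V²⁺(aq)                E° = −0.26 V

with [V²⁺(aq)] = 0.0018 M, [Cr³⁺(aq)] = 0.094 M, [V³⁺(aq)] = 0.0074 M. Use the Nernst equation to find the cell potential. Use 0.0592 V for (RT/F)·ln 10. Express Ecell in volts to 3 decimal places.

V³⁺/V²⁺ is reduced (cathode, E° = −0.26 V) and Cr³⁺/Cr is oxidized (anode).
E°cell = E°cat − E°an = −0.26 − (−0.75) = +0.49 V; n = 3.
For the overall reaction 3 V³⁺(aq) + Cr(s) → 3 V²⁺(aq) + Cr³⁺(aq), Q = ([V²⁺(aq)]^3·[Cr³⁺(aq)]) / [V³⁺(aq)]^3 = 0.00135, giving log Q = −2.869.
E = E° − (0.0592/n)·log Q = +0.49 − (0.0592/3)(−2.869) = +0.547 V.

+0.547 V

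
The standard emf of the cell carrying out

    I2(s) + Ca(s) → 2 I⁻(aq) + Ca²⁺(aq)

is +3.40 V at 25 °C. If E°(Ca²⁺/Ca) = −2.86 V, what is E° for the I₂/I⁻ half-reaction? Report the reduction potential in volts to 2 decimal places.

In the reaction as written the I₂/I⁻ couple is reduced (cathode) and Ca²⁺/Ca is oxidized (anode), so E°cell = E°(I₂/I⁻) − E°(Ca²⁺/Ca).
E°(I₂/I⁻) = E°cell + E°(anode) = +3.40 + (−2.86) = +0.54 V.

+0.54 V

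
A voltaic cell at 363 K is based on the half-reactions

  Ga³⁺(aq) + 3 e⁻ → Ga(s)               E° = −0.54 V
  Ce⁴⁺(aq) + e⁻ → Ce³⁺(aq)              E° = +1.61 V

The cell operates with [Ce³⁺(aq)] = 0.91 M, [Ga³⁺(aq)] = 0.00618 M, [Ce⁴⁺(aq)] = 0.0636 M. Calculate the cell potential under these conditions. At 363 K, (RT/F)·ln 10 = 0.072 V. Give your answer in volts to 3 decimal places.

Since E°(Ce⁴⁺/Ce³⁺) > E°(Ga³⁺/Ga), Ce⁴⁺/Ce³⁺ serves as the cathode.
E°cell = +1.61 − (−0.54) = +2.15 V, with n = 3 electrons transferred.
Balancing gives 3 Ce⁴⁺(aq) + Ga(s) → 3 Ce³⁺(aq) + Ga³⁺(aq); hence Q = ([Ce³⁺(aq)]^3·[Ga³⁺(aq)]) / [Ce⁴⁺(aq)]^3 = 18.1 (log Q = 1.258).
E = E° − (0.072/n)·log Q = +2.15 − (0.072/3)(1.258) = +2.120 V.

+2.120 V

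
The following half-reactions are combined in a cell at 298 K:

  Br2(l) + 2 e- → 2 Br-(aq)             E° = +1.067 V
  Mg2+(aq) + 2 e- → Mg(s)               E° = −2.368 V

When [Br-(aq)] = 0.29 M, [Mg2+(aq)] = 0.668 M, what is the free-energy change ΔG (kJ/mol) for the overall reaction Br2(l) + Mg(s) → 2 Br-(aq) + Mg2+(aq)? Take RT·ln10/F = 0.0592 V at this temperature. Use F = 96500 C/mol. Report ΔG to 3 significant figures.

The standard cell potential is +1.067 − (−2.368) = +3.435 V, with n = 2 electrons in the balanced equation.
Q = [Br-(aq)]^2·[Mg2+(aq)] = 0.0562, so log Q = −1.250 and E = +3.435 − (0.0592/2)(−1.250) = +3.4720 V.
Finally ΔG = −nFE = −(2)(96500 C/mol)(+3.4720 V) = −670 kJ/mol.

−670 kJ/mol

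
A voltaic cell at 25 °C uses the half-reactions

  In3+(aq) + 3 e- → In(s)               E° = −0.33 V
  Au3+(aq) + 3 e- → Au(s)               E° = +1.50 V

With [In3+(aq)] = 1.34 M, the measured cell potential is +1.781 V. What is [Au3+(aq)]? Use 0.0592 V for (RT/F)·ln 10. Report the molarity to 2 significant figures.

0.0044 M

Au³⁺/Au is the cathode (higher E°); E°cell = +1.50 − (−0.33) = +1.83 V with n = 3.
From the Nernst equation, log Q = n(E° − E)/0.0592 = 3·(+1.83 − (+1.781))/0.0592 = 2.483.
Balancing electrons gives Au3+(aq) + In(s) → Au(s) + In3+(aq); thus Q = [In3+(aq)] / [Au3+(aq)].
Substituting the known concentrations and solving, log [Au3+(aq)] = −2.356 and [Au3+(aq)] = 0.0044 M.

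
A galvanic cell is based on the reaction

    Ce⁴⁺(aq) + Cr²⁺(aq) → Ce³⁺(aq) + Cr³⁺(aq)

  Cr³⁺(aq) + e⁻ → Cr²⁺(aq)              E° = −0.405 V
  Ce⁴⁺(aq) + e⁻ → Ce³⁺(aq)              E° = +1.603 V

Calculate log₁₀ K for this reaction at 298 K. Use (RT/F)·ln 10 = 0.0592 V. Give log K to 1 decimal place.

log K = 33.9

The Ce⁴⁺/Ce³⁺ couple is reduced (cathode); E°cell = +1.603 − (−0.405) = +2.008 V with n = 1.
At equilibrium E = 0, so log K = nE°cell / 0.0592 = (1)(+2.008) / 0.0592 = 33.9.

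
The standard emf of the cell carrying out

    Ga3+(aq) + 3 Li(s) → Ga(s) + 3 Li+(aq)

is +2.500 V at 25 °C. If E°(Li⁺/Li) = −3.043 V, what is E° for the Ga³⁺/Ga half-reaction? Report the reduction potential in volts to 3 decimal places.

In the reaction as written the Ga³⁺/Ga couple is reduced (cathode) and Li⁺/Li is oxidized (anode), so E°cell = E°(Ga³⁺/Ga) − E°(Li⁺/Li).
E°(Ga³⁺/Ga) = E°cell + E°(anode) = +2.500 + (−3.043) = −0.543 V.

−0.543 V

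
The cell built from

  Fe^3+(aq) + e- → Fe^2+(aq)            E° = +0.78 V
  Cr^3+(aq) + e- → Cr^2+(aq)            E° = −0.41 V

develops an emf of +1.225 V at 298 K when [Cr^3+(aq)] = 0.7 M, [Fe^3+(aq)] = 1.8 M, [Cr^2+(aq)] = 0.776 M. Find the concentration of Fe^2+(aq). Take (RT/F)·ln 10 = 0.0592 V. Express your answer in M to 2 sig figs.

0.51 M

Fe³⁺/Fe²⁺ is the cathode (higher E°); E°cell = +0.78 − (−0.41) = +1.19 V with n = 1.
Rearranging E = E° − (0.0592/n)·log Q gives log Q = 1(+1.19 − (+1.225))/0.0592 = −0.591.
Balancing electrons gives Fe^3+(aq) + Cr^2+(aq) → Fe^2+(aq) + Cr^3+(aq); thus Q = ([Fe^2+(aq)]·[Cr^3+(aq)]) / ([Fe^3+(aq)]·[Cr^2+(aq)]).
Solving for the unknown gives log [Fe^2+(aq)] = −0.291, so [Fe^2+(aq)] ≈ 0.51 M.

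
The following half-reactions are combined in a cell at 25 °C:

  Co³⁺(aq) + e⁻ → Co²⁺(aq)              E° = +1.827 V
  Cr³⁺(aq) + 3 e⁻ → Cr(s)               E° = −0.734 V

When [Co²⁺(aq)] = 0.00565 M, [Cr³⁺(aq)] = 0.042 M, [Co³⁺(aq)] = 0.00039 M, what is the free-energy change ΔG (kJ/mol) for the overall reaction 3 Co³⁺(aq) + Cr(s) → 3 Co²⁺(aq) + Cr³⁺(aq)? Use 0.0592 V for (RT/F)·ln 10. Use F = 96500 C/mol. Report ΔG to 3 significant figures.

−729 kJ/mol

The standard cell potential is +1.827 − (−0.734) = +2.561 V, with n = 3 electrons in the balanced equation.
Here Q = ([Co²⁺(aq)]^3·[Cr³⁺(aq)]) / [Co³⁺(aq)]^3 = 128 (log Q = 2.106), giving E = +2.561 − (0.0592/3)·(2.106) = +2.5194 V.
Then ΔG = −nFE = −3 × 96500 × +2.5194 J/mol = −729 kJ/mol.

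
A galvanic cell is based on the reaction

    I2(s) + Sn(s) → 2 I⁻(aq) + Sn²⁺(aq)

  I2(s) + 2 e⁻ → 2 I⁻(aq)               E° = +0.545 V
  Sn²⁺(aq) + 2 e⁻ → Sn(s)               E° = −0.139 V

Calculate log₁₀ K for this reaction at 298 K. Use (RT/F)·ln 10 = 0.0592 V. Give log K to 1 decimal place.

log K = 23.1

The I₂/I⁻ couple is reduced (cathode); E°cell = +0.545 − (−0.139) = +0.684 V with n = 2.
At equilibrium E = 0, so log K = nE°cell / 0.0592 = (2)(+0.684) / 0.0592 = 23.1.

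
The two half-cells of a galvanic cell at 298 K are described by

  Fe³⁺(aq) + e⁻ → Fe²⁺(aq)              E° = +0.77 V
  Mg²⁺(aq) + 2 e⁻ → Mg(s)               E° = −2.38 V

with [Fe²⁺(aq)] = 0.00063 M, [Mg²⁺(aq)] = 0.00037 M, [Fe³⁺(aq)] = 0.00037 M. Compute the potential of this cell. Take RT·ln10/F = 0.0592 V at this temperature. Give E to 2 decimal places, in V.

+3.24 V

Since E°(Fe³⁺/Fe²⁺) > E°(Mg²⁺/Mg), Fe³⁺/Fe²⁺ serves as the cathode.
E°cell = +0.77 − (−2.38) = +3.15 V, with n = 2 electrons transferred.
Balancing gives 2 Fe³⁺(aq) + Mg(s) → 2 Fe²⁺(aq) + Mg²⁺(aq); hence Q = ([Fe²⁺(aq)]^2·[Mg²⁺(aq)]) / [Fe³⁺(aq)]^2 = 0.00107 (log Q = −2.970).
Applying E = E° − (RT ln10/nF)·log Q gives +3.15 − (0.0592/2)(−2.970) = +3.24 V.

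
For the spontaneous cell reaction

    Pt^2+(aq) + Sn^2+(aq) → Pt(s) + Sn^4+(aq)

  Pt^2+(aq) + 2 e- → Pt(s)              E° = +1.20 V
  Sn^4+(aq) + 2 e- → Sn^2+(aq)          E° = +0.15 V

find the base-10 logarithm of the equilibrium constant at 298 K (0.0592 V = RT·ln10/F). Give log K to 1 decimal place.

The Pt²⁺/Pt couple is reduced (cathode); E°cell = +1.20 − (+0.15) = +1.05 V with n = 2.
At equilibrium E = 0, so log K = nE°cell / 0.0592 = (2)(+1.05) / 0.0592 = 35.5.

log K = 35.5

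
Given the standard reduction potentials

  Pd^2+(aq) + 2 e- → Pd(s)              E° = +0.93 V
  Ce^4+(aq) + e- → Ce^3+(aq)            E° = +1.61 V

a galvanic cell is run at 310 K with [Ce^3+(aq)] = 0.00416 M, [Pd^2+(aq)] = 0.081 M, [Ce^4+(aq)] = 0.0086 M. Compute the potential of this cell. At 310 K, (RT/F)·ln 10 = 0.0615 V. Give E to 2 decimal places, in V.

Since E°(Ce⁴⁺/Ce³⁺) > E°(Pd²⁺/Pd), Ce⁴⁺/Ce³⁺ serves as the cathode.
E°cell = +1.61 − (+0.93) = +0.68 V, with n = 2 electrons transferred.
Balancing gives 2 Ce^4+(aq) + Pd(s) → 2 Ce^3+(aq) + Pd^2+(aq); hence Q = ([Ce^3+(aq)]^2·[Pd^2+(aq)]) / [Ce^4+(aq)]^2 = 0.019 (log Q = −1.722).
Applying E = E° − (RT ln10/nF)·log Q gives +0.68 − (0.0615/2)(−1.722) = +0.73 V.

+0.73 V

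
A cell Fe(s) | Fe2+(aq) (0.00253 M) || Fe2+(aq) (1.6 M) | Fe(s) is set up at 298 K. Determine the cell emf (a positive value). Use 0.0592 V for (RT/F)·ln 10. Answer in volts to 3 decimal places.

0.083 V

For a concentration cell E°cell = 0, since both electrodes use the same couple.
The compartment with the higher Fe2+(aq) concentration (1.6 M) acts as the cathode; ions are reduced there and produced at the dilute (0.00253 M) anode.
With n = 2, Ecell = −(0.0592/2)·log([dilute]/[conc]) = −(0.0592/2)·log(0.00253/1.6) = +0.083 V.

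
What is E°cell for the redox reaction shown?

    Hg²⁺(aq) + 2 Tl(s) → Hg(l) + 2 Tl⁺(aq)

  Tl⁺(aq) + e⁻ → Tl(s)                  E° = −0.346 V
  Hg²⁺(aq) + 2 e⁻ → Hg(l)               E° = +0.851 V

In the reaction as written, Hg²⁺(aq) is reduced (cathode) and Tl⁺(aq) is produced by oxidation at the anode.
E°cell = E°(cathode) − E°(anode) = +0.851 − (−0.346) = +1.197 V.

+1.197 V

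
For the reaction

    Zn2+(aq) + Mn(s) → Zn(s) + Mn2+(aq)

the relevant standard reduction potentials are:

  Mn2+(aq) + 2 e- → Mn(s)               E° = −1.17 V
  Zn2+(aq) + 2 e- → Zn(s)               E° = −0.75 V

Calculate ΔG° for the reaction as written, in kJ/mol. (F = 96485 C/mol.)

−81.0 kJ/mol

In the reaction as written Zn2+(aq) is reduced, so the Zn²⁺/Zn couple is the cathode and Mn²⁺/Mn is the anode.
E°cell = −0.75 − (−1.17) = +0.42 V; balancing electrons gives n = 2.
ΔG° = −nFE°cell = −(2)(96485)(+0.42) J/mol = −81.0 kJ/mol.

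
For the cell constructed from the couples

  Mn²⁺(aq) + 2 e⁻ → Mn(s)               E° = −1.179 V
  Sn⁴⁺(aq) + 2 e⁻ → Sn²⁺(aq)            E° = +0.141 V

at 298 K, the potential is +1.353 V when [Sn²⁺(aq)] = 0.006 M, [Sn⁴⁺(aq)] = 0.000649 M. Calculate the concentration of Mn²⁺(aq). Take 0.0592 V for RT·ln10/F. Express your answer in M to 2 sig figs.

0.0083 M

The Sn⁴⁺/Sn²⁺ couple has the larger reduction potential, so it is the cathode: E°cell = +0.141 − (−1.179) = +1.320 V and n = 2.
Rearranging E = E° − (0.0592/n)·log Q gives log Q = 2(+1.320 − (+1.353))/0.0592 = −1.115.
For Sn⁴⁺(aq) + Mn(s) → Sn²⁺(aq) + Mn²⁺(aq), the reaction quotient is Q = ([Sn²⁺(aq)]·[Mn²⁺(aq)]) / [Sn⁴⁺(aq)].
Isolating [Mn²⁺(aq)] in Q = 10^{−1.115} yields log [Mn²⁺(aq)] = −2.081, i.e. 0.0083 M.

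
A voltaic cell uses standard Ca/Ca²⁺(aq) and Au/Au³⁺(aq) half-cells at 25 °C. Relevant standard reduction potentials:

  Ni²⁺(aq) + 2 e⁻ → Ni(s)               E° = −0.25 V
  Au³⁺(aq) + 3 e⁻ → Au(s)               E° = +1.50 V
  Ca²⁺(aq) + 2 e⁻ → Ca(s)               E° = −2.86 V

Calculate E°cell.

The Au³⁺/Au couple has the higher E°, so Au ion is reduced (cathode) and Ca is oxidized (anode).
E°cell = E°(cathode) − E°(anode) = +1.50 − (−2.86) = +4.36 V.

+4.36 V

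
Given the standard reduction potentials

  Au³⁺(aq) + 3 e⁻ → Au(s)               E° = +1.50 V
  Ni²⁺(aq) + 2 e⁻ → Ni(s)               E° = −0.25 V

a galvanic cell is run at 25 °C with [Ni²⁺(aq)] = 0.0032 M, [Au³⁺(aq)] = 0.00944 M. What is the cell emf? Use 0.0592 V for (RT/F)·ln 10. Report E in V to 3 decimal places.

Since E°(Au³⁺/Au) > E°(Ni²⁺/Ni), Au³⁺/Au serves as the cathode.
E°cell = +1.50 − (−0.25) = +1.75 V, with n = 6 electrons transferred.
For the overall reaction 2 Au³⁺(aq) + 3 Ni(s) → 2 Au(s) + 3 Ni²⁺(aq), Q = [Ni²⁺(aq)]^3 / [Au³⁺(aq)]^2 = 0.000368, giving log Q = −3.434.
By the Nernst equation, E = +1.75 − (0.0592/6)·(−3.434) = +1.784 V.

+1.784 V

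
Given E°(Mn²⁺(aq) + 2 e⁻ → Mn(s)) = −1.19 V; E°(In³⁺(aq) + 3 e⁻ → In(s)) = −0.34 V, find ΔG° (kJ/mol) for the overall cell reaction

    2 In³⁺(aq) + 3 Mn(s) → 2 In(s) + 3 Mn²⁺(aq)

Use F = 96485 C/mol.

In the reaction as written In³⁺(aq) is reduced, so the In³⁺/In couple is the cathode and Mn²⁺/Mn is the anode.
E°cell = −0.34 − (−1.19) = +0.85 V; balancing electrons gives n = 6.
ΔG° = −nFE°cell = −(6)(96485)(+0.85) J/mol = −492 kJ/mol.

−492 kJ/mol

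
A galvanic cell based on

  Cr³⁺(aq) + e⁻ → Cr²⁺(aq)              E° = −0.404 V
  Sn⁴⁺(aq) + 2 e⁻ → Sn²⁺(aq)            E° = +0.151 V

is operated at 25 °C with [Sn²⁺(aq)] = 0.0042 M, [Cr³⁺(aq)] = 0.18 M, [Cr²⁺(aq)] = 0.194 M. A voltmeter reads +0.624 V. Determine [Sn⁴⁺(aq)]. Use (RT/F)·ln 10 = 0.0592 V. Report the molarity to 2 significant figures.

With Sn⁴⁺/Sn²⁺ at the cathode and Cr³⁺/Cr²⁺ at the anode, E°cell = +0.151 − (−0.404) = +0.555 V (n = 2).
From the Nernst equation, log Q = n(E° − E)/0.0592 = 2·(+0.555 − (+0.624))/0.0592 = −2.331.
Balancing electrons gives Sn⁴⁺(aq) + 2 Cr²⁺(aq) → Sn²⁺(aq) + 2 Cr³⁺(aq); thus Q = ([Sn²⁺(aq)]·[Cr³⁺(aq)]^2) / ([Sn⁴⁺(aq)]·[Cr²⁺(aq)]^2).
Solving for the unknown gives log [Sn⁴⁺(aq)] = −0.111, so [Sn⁴⁺(aq)] ≈ 0.77 M.

0.77 M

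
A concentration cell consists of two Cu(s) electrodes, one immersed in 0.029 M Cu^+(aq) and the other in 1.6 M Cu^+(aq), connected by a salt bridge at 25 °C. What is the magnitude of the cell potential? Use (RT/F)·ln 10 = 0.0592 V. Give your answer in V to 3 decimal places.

0.103 V

For a concentration cell E°cell = 0, since both electrodes use the same couple.
The compartment with the higher Cu^+(aq) concentration (1.6 M) acts as the cathode; ions are reduced there and produced at the dilute (0.029 M) anode.
With n = 1, Ecell = −(0.0592/1)·log([dilute]/[conc]) = −(0.0592/1)·log(0.029/1.6) = +0.103 V.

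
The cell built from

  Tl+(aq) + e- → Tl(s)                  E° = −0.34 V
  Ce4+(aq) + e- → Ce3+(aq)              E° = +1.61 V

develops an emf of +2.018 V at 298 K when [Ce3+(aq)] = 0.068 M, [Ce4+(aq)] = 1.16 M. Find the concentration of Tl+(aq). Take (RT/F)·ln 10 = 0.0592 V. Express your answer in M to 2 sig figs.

1.2 M

With Ce⁴⁺/Ce³⁺ at the cathode and Tl⁺/Tl at the anode, E°cell = +1.61 − (−0.34) = +1.95 V (n = 1).
Since E = E° − (0.0592/n)·log Q, log Q = n(E° − E)/0.0592 = −1.149.
The balanced reaction is Ce4+(aq) + Tl(s) → Ce3+(aq) + Tl+(aq), so Q = ([Ce3+(aq)]·[Tl+(aq)]) / [Ce4+(aq)].
Solving for the unknown gives log [Tl+(aq)] = 0.083, so [Tl+(aq)] ≈ 1.2 M.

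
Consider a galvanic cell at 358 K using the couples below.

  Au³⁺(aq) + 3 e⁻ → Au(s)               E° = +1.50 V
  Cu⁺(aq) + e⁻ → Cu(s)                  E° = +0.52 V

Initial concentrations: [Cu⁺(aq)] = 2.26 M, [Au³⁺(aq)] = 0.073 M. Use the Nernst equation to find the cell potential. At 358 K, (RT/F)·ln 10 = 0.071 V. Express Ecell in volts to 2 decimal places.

The Au³⁺/Au couple has the more positive E°, so it is the cathode; Cu⁺/Cu is the anode.
E°cell = +1.50 − (+0.52) = +0.98 V, with n = 3 electrons transferred.
Balancing gives Au³⁺(aq) + 3 Cu(s) → Au(s) + 3 Cu⁺(aq); hence Q = [Cu⁺(aq)]^3 / [Au³⁺(aq)] = 158 (log Q = 2.199).
Applying E = E° − (RT ln10/nF)·log Q gives +0.98 − (0.071/3)(2.199) = +0.93 V.

+0.93 V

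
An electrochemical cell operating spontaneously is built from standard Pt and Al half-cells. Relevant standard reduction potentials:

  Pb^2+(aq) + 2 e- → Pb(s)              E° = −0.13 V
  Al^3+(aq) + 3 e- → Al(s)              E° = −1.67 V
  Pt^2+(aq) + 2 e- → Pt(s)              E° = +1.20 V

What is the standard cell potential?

+2.87 V

The Pt²⁺/Pt couple has the higher E°, so Pt ion is reduced (cathode) and Al is oxidized (anode).
E°cell = E°(cathode) − E°(anode) = +1.20 − (−1.67) = +2.87 V.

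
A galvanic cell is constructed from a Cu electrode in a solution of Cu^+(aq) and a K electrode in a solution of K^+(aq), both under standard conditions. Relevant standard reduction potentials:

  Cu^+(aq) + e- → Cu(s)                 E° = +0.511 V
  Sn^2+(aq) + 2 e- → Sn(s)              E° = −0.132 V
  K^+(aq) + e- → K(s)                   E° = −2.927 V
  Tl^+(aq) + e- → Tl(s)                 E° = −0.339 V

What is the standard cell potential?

Of the two couples in this cell, the one with the more positive reduction potential is reduced at the cathode: here that is Cu⁺/Cu (+0.511 V); K⁺/K (−2.927 V) is the anode.
E°cell = E°(cathode) − E°(anode) = +0.511 − (−2.927) = +3.438 V.

+3.438 V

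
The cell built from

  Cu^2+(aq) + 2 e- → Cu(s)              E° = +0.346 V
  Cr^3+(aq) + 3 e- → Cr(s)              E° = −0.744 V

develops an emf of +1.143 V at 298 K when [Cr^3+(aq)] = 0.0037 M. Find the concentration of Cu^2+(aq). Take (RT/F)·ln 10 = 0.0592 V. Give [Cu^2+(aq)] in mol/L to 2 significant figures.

1.5 M

Cu²⁺/Cu is the cathode (higher E°); E°cell = +0.346 − (−0.744) = +1.090 V with n = 6.
From the Nernst equation, log Q = n(E° − E)/0.0592 = 6·(+1.090 − (+1.143))/0.0592 = −5.372.
The balanced reaction is 3 Cu^2+(aq) + 2 Cr(s) → 3 Cu(s) + 2 Cr^3+(aq), so Q = [Cr^3+(aq)]^2 / [Cu^2+(aq)]^3.
Solving for the unknown gives log [Cu^2+(aq)] = 0.169, so [Cu^2+(aq)] ≈ 1.5 M.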